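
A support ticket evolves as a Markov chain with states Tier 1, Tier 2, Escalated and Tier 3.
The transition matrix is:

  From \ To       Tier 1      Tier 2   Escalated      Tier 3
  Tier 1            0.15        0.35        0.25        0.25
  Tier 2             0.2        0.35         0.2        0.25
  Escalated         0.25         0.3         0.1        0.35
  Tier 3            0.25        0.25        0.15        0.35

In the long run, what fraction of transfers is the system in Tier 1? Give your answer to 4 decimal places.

0.2131

Let the stationary distribution be π with π = πP and π_1 + π_2 + π_3 + π_4 = 1.
π_1 = 0.15·π_1 + 0.2·π_2 + 0.25·π_3 + 0.25·π_4
π_2 = 0.35·π_1 + 0.35·π_2 + 0.3·π_3 + 0.25·π_4
π_3 = 0.25·π_1 + 0.2·π_2 + 0.1·π_3 + 0.15·π_4
Solving with the normalization constraint gives π = (0.2131, 0.3113, 0.1780, 0.2976).
So the stationary probability of Tier 1 is 0.2131.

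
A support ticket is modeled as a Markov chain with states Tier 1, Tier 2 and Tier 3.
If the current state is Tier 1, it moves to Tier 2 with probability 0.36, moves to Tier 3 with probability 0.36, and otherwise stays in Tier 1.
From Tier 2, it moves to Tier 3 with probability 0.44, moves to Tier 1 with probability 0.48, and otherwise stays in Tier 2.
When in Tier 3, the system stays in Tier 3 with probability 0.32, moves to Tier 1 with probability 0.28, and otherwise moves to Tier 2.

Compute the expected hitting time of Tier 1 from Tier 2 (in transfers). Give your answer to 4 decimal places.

Let t(s) be the expected number of transfers to first reach Tier 1 from state s, with t(Tier 1) = 0. Conditioning on the first transfer:
t(Tier 2) = 1 + 0.08·t(Tier 2) + 0.44·t(Tier 3)
t(Tier 3) = 1 + 0.4·t(Tier 2) + 0.32·t(Tier 3)
Solving: t(Tier 2) = 2.4911, t(Tier 3) = 2.9359.
Expected transfers from Tier 2 to Tier 1: 2.4911.

2.4911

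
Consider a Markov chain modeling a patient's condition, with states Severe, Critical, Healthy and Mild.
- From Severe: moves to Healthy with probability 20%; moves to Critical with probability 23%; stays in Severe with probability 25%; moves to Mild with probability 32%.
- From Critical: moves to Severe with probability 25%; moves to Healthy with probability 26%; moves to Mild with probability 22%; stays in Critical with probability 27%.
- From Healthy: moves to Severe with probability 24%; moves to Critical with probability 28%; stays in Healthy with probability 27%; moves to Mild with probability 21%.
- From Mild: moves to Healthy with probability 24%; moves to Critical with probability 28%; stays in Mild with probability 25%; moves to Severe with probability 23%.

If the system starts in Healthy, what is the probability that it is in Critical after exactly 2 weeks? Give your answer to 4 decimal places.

0.2652

Propagate the distribution vector 2 weeks from Healthy.
After 0 weeks: (0.0000, 0.0000, 1.0000, 0.0000)
After 1 week: (0.2400, 0.2800, 0.2700, 0.2100)
After 2 weeks: (0.2431, 0.2652, 0.2441, 0.2476)
P(in Critical after 2 weeks) = 0.2652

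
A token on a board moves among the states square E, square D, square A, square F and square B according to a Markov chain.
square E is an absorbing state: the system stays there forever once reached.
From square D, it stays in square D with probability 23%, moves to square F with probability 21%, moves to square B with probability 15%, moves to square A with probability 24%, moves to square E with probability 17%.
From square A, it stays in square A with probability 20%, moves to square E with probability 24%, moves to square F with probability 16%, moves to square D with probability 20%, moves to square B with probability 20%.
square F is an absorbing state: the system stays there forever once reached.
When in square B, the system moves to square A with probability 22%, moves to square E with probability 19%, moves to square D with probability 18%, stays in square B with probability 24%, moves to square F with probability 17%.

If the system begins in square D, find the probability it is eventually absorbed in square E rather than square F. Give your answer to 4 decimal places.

0.4973

Let h(s) be the probability of absorption at square E starting from transient state s. Then h(square E) = 1 and h(square F) = 0. By first-step analysis:
h(square D) = 0.17·1 + 0.23·h(square D) + 0.24·h(square A) + 0.21·0 + 0.15·h(square B)
h(square A) = 0.24·1 + 0.2·h(square D) + 0.2·h(square A) + 0.16·0 + 0.2·h(square B)
h(square B) = 0.19·1 + 0.18·h(square D) + 0.22·h(square A) + 0.17·0 + 0.24·h(square B)
Solving: h(square D) = 0.4973, h(square A) = 0.5565, h(square B) = 0.5289.
Starting from square D, the probability is 0.4973.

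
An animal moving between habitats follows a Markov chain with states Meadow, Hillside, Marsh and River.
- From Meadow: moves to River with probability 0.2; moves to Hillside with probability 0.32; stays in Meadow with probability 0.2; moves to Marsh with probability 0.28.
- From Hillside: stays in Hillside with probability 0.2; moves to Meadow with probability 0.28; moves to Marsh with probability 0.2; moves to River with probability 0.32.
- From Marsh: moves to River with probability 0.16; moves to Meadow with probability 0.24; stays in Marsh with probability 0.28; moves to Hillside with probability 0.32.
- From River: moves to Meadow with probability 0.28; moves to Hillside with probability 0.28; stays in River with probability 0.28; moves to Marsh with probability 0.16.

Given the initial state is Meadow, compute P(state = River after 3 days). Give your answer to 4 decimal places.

0.2431

Propagate the distribution vector 3 days from Meadow.
After 0 days: (1.0000, 0.0000, 0.0000, 0.0000)
After 1 day: (0.2000, 0.3200, 0.2800, 0.2000)
After 2 days: (0.2528, 0.2736, 0.2304, 0.2432)
After 3 days: (0.2506, 0.2774, 0.2289, 0.2431)
P(in River after 3 days) = 0.2431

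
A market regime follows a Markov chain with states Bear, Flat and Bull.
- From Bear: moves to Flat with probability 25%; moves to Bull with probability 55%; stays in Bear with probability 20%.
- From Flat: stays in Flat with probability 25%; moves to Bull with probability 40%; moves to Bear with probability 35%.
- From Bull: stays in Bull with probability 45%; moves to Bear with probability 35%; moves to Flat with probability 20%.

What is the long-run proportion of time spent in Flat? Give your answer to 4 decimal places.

0.2265

Let the stationary distribution be π with π = πP and π_1 + π_2 + π_3 = 1.
π_1 = 0.2·π_1 + 0.35·π_2 + 0.35·π_3
π_2 = 0.25·π_1 + 0.25·π_2 + 0.2·π_3
Solving with the normalization constraint gives π = (0.3043, 0.2265, 0.4691).
So the stationary probability of Flat is 0.2265.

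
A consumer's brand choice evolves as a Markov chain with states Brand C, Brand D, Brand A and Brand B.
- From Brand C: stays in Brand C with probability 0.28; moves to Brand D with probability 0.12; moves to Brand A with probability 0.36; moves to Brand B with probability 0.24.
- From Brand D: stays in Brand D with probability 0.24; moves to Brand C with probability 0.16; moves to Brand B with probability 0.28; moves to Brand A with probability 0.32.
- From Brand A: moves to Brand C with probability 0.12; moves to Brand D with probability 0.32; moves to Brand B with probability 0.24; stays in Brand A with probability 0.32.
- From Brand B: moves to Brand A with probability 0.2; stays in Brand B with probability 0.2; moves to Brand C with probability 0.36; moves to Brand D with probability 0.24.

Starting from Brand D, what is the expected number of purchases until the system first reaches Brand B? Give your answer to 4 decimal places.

3.8424

Let t(s) be the expected number of purchases to first reach Brand B from state s, with t(Brand B) = 0. Conditioning on the first purchase:
t(Brand C) = 1 + 0.28·t(Brand C) + 0.12·t(Brand D) + 0.36·t(Brand A)
t(Brand D) = 1 + 0.16·t(Brand C) + 0.24·t(Brand D) + 0.32·t(Brand A)
t(Brand A) = 1 + 0.12·t(Brand C) + 0.32·t(Brand D) + 0.32·t(Brand A)
Solving: t(Brand C) = 4.0237, t(Brand D) = 3.8424, t(Brand A) = 3.9888.
Expected purchases from Brand D to Brand B: 3.8424.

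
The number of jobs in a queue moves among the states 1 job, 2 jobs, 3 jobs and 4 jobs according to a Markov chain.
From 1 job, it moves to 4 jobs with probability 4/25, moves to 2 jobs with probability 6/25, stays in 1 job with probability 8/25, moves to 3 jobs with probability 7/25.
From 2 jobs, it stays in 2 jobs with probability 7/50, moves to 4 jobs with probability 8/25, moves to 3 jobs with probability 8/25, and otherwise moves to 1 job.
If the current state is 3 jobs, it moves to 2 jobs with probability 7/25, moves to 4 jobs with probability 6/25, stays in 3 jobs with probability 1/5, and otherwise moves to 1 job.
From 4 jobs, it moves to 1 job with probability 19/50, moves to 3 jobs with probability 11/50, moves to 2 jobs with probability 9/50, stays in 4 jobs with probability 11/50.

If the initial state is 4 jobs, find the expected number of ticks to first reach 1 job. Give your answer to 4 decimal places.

3.0750

Let t(s) be the expected number of ticks to first reach 1 job from state s, with t(1 job) = 0. Conditioning on the first tick:
t(2 jobs) = 1 + 0.14·t(2 jobs) + 0.32·t(3 jobs) + 0.32·t(4 jobs)
t(3 jobs) = 1 + 0.28·t(2 jobs) + 0.2·t(3 jobs) + 0.24·t(4 jobs)
t(4 jobs) = 1 + 0.18·t(2 jobs) + 0.22·t(3 jobs) + 0.22·t(4 jobs)
Solving: t(2 jobs) = 3.5818, t(3 jobs) = 3.4261, t(4 jobs) = 3.0750.
Expected ticks from 4 jobs to 1 job: 3.0750.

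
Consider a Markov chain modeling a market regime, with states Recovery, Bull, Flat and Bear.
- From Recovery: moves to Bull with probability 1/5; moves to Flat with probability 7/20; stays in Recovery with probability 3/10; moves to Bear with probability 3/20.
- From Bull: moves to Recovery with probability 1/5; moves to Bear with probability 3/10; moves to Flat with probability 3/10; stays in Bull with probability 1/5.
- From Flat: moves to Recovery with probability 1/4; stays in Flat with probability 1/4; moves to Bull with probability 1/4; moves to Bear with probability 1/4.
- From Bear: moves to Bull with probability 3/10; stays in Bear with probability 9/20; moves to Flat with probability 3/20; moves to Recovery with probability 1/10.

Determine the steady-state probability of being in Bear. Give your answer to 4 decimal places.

Let the stationary distribution be π with π = πP and π_1 + π_2 + π_3 + π_4 = 1.
π_1 = 0.3·π_1 + 0.2·π_2 + 0.25·π_3 + 0.1·π_4
π_2 = 0.2·π_1 + 0.2·π_2 + 0.25·π_3 + 0.3·π_4
π_3 = 0.35·π_1 + 0.3·π_2 + 0.25·π_3 + 0.15·π_4
Solving with the normalization constraint gives π = (0.2026, 0.2428, 0.2522, 0.3023).
So the stationary probability of Bear is 0.3023.

0.3023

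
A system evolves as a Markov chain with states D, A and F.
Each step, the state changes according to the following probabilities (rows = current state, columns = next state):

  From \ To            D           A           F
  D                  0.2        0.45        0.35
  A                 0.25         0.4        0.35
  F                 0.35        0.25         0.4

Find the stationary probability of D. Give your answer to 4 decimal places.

0.2732

Let the stationary distribution be π with π = πP and π_1 + π_2 + π_3 = 1.
π_1 = 0.2·π_1 + 0.25·π_2 + 0.35·π_3
π_2 = 0.45·π_1 + 0.4·π_2 + 0.25·π_3
Solving with the normalization constraint gives π = (0.2732, 0.3584, 0.3684).
So the stationary probability of D is 0.2732.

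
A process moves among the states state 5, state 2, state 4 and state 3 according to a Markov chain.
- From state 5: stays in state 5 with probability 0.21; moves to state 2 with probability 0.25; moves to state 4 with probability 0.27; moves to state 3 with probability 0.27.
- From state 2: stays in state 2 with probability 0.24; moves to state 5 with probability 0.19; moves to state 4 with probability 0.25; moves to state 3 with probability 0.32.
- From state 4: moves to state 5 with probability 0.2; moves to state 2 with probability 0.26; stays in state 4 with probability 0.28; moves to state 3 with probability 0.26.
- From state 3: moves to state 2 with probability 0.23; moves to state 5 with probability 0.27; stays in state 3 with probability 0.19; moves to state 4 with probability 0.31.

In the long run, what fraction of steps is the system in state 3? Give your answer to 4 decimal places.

0.2588

Let the stationary distribution be π with π = πP and π_1 + π_2 + π_3 + π_4 = 1.
π_1 = 0.21·π_1 + 0.19·π_2 + 0.2·π_3 + 0.27·π_4
π_2 = 0.25·π_1 + 0.24·π_2 + 0.26·π_3 + 0.23·π_4
π_3 = 0.27·π_1 + 0.25·π_2 + 0.28·π_3 + 0.31·π_4
Solving with the normalization constraint gives π = (0.2178, 0.2452, 0.2782, 0.2588).
So the stationary probability of state 3 is 0.2588.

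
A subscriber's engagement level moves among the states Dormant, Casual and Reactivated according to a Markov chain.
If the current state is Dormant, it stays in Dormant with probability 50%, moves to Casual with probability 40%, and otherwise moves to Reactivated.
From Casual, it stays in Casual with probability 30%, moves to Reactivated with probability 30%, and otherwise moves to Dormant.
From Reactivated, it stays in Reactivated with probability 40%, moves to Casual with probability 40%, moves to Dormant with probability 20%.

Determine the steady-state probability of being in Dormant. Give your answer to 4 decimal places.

Let the stationary distribution be π with π = πP and π_1 + π_2 + π_3 = 1.
π_1 = 0.5·π_1 + 0.4·π_2 + 0.2·π_3
π_2 = 0.4·π_1 + 0.3·π_2 + 0.4·π_3
Solving with the normalization constraint gives π = (0.3896, 0.3636, 0.2468).
So the stationary probability of Dormant is 0.3896.

0.3896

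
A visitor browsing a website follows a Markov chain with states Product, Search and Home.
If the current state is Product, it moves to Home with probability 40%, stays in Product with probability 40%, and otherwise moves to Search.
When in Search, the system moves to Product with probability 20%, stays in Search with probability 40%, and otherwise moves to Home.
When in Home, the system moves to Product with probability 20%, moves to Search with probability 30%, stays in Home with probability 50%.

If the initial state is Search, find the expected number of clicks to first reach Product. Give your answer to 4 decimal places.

Let t(s) be the expected number of clicks to first reach Product from state s, with t(Product) = 0. Conditioning on the first click:
t(Search) = 1 + 0.4·t(Search) + 0.4·t(Home)
t(Home) = 1 + 0.3·t(Search) + 0.5·t(Home)
Solving: t(Search) = 5.0000, t(Home) = 5.0000.
Expected clicks from Search to Product: 5.0000.

5.0000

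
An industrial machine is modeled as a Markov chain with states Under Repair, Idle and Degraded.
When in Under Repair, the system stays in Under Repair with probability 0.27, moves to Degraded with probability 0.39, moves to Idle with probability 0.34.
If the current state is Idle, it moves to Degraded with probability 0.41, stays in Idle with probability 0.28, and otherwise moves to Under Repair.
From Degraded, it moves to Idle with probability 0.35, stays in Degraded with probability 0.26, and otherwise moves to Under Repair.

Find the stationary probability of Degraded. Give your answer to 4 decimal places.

Let the stationary distribution be π with π = πP and π_1 + π_2 + π_3 = 1.
π_1 = 0.27·π_1 + 0.31·π_2 + 0.39·π_3
π_2 = 0.34·π_1 + 0.28·π_2 + 0.35·π_3
Solving with the normalization constraint gives π = (0.3251, 0.3241, 0.3509).
So the stationary probability of Degraded is 0.3509.

0.3509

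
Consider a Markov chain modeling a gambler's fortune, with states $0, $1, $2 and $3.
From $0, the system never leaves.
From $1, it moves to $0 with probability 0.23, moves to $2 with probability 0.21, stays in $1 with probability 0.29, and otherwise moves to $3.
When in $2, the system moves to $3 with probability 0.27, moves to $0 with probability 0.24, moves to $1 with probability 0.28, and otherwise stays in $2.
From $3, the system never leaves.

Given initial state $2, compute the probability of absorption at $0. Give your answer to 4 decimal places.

Let h(s) be the probability of absorption at $0 starting from transient state s. Then h($0) = 1 and h($3) = 0. By first-step analysis:
h($1) = 0.23·1 + 0.29·h($1) + 0.21·h($2) + 0.27·0
h($2) = 0.24·1 + 0.28·h($1) + 0.21·h($2) + 0.27·0
Solving: h($1) = 0.4623, h($2) = 0.4676.
Starting from $2, the probability is 0.4676.

0.4676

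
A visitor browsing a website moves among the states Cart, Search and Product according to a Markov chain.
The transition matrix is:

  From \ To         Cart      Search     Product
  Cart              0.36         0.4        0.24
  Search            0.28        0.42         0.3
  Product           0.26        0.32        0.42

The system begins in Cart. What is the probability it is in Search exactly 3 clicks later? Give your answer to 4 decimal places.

0.3832

Propagate the distribution vector 3 clicks from Cart.
After 0 clicks: (1.0000, 0.0000, 0.0000)
After 1 click: (0.3600, 0.4000, 0.2400)
After 2 clicks: (0.3040, 0.3888, 0.3072)
After 3 clicks: (0.2982, 0.3832, 0.3186)
P(in Search after 3 clicks) = 0.3832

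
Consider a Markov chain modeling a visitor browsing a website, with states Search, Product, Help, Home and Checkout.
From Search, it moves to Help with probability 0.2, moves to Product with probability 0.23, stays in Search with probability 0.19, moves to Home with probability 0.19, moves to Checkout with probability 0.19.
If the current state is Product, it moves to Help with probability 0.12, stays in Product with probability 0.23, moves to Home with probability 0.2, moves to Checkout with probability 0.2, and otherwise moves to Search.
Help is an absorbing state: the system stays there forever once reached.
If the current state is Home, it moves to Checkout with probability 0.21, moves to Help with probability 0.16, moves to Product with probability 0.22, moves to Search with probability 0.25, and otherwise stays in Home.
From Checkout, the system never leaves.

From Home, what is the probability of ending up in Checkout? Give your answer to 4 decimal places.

Let h(s) be the probability of absorption at Checkout starting from transient state s. Then h(Checkout) = 1 and h(Help) = 0. By first-step analysis:
h(Search) = 0.19·h(Search) + 0.23·h(Product) + 0.2·0 + 0.19·h(Home) + 0.19·1
h(Product) = 0.25·h(Search) + 0.23·h(Product) + 0.12·0 + 0.2·h(Home) + 0.2·1
h(Home) = 0.25·h(Search) + 0.22·h(Product) + 0.16·0 + 0.16·h(Home) + 0.21·1
Solving: h(Search) = 0.5293, h(Product) = 0.5767, h(Home) = 0.5586.
Starting from Home, the probability is 0.5586.

0.5586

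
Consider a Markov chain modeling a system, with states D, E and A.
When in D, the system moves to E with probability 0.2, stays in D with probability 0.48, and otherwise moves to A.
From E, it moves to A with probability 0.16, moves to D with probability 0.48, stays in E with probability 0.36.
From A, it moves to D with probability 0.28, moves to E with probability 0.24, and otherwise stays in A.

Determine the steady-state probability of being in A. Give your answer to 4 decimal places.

Let the stationary distribution be π with π = πP and π_1 + π_2 + π_3 = 1.
π_1 = 0.48·π_1 + 0.48·π_2 + 0.28·π_3
π_2 = 0.2·π_1 + 0.36·π_2 + 0.24·π_3
Solving with the normalization constraint gives π = (0.4135, 0.2539, 0.3326).
So the stationary probability of A is 0.3326.

0.3326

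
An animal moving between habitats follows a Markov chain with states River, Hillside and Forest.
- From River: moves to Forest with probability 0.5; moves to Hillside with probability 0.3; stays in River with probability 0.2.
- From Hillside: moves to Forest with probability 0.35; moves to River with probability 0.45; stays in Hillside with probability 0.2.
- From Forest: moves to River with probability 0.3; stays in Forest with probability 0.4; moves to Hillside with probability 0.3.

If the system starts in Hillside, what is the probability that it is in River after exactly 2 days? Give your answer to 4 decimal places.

0.2850

Sum over the intermediate state after 1 day:
P = P(Hillside→River)·P(River→River) + P(Hillside→Hillside)·P(Hillside→River) + P(Hillside→Forest)·P(Forest→River)
  = 0.45×0.2 + 0.2×0.45 + 0.35×0.3
  = 0.0900 + 0.0900 + 0.1050 = 0.2850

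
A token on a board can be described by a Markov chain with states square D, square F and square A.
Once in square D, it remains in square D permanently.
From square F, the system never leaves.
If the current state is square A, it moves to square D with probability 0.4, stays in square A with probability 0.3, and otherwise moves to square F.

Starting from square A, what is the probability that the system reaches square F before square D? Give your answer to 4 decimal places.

Let h(s) be the probability of absorption at square F starting from transient state s. Then h(square F) = 1 and h(square D) = 0. By first-step analysis:
h(square A) = 0.4·0 + 0.3·1 + 0.3·h(square A)
Solving: h(square A) = 0.4286.
Starting from square A, the probability is 0.4286.

0.4286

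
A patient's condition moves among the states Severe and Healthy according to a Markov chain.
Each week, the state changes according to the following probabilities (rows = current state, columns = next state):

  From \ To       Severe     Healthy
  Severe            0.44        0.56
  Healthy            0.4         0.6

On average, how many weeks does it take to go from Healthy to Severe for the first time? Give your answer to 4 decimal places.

2.5000

Let t(s) be the expected number of weeks to first reach Severe from state s, with t(Severe) = 0. Conditioning on the first week:
t(Healthy) = 1 + 0.6·t(Healthy)
Solving: t(Healthy) = 2.5000.
Expected weeks from Healthy to Severe: 2.5000.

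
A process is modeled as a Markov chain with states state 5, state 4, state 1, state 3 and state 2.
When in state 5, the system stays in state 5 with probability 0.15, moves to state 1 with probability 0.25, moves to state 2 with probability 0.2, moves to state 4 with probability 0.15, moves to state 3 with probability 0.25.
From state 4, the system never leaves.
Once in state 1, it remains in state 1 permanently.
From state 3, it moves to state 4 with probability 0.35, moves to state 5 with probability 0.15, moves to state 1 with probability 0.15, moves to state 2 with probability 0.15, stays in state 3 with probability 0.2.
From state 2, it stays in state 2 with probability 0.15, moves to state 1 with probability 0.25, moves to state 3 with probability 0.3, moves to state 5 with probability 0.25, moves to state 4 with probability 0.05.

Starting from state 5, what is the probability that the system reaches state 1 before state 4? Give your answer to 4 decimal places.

Let h(s) be the probability of absorption at state 1 starting from transient state s. Then h(state 1) = 1 and h(state 4) = 0. By first-step analysis:
h(state 5) = 0.15·h(state 5) + 0.15·0 + 0.25·1 + 0.25·h(state 3) + 0.2·h(state 2)
h(state 3) = 0.15·h(state 5) + 0.35·0 + 0.15·1 + 0.2·h(state 3) + 0.15·h(state 2)
h(state 2) = 0.25·h(state 5) + 0.05·0 + 0.25·1 + 0.3·h(state 3) + 0.15·h(state 2)
Solving: h(state 5) = 0.5539, h(state 3) = 0.4038, h(state 2) = 0.5996.
Starting from state 5, the probability is 0.5539.

0.5539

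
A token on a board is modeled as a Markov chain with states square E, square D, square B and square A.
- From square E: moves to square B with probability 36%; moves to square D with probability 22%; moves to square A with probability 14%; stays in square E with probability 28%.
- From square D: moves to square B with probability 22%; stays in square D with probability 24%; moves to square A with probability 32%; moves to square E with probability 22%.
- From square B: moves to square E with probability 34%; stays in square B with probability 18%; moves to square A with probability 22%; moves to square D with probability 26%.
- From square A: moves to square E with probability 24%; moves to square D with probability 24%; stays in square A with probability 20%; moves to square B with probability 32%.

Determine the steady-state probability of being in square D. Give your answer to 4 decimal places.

0.2399

Let the stationary distribution be π with π = πP and π_1 + π_2 + π_3 + π_4 = 1.
π_1 = 0.28·π_1 + 0.22·π_2 + 0.34·π_3 + 0.24·π_4
π_2 = 0.22·π_1 + 0.24·π_2 + 0.26·π_3 + 0.24·π_4
π_3 = 0.36·π_1 + 0.22·π_2 + 0.18·π_3 + 0.32·π_4
Solving with the normalization constraint gives π = (0.2730, 0.2399, 0.2692, 0.2178).
So the stationary probability of square D is 0.2399.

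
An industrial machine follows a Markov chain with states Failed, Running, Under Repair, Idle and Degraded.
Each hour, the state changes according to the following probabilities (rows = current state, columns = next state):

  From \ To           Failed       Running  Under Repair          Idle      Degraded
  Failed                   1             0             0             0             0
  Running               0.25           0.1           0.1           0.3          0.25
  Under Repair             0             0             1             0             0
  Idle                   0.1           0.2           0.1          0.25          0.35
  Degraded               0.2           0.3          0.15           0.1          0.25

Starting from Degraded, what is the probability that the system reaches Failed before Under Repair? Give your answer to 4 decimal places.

0.6001

Let h(s) be the probability of absorption at Failed starting from transient state s. Then h(Failed) = 1 and h(Under Repair) = 0. By first-step analysis:
h(Running) = 0.25·1 + 0.1·h(Running) + 0.1·0 + 0.3·h(Idle) + 0.25·h(Degraded)
h(Idle) = 0.1·1 + 0.2·h(Running) + 0.1·0 + 0.25·h(Idle) + 0.35·h(Degraded)
h(Degraded) = 0.2·1 + 0.3·h(Running) + 0.15·0 + 0.1·h(Idle) + 0.25·h(Degraded)
Solving: h(Running) = 0.6391, h(Idle) = 0.5838, h(Degraded) = 0.6001.
Starting from Degraded, the probability is 0.6001.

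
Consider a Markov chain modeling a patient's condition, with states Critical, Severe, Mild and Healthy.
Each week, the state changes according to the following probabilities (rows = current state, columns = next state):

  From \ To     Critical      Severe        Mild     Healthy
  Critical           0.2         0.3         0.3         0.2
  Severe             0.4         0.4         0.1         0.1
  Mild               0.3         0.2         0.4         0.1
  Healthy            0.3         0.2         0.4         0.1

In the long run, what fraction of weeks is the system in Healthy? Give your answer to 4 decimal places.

Let the stationary distribution be π with π = πP and π_1 + π_2 + π_3 + π_4 = 1.
π_1 = 0.2·π_1 + 0.4·π_2 + 0.3·π_3 + 0.3·π_4
π_2 = 0.3·π_1 + 0.4·π_2 + 0.2·π_3 + 0.2·π_4
π_3 = 0.3·π_1 + 0.1·π_2 + 0.4·π_3 + 0.4·π_4
Solving with the normalization constraint gives π = (0.2989, 0.2874, 0.2839, 0.1299).
So the stationary probability of Healthy is 0.1299.

0.1299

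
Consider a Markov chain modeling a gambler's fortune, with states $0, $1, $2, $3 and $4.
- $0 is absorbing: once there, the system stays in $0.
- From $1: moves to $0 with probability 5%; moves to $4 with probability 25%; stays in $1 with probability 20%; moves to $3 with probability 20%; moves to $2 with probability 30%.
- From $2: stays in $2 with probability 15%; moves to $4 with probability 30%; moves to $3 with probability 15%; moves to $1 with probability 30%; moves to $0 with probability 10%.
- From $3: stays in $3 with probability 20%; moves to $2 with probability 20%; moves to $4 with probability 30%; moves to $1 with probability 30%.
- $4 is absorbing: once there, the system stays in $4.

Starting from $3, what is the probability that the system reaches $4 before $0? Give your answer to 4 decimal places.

0.8903

Let h(s) be the probability of absorption at $4 starting from transient state s. Then h($4) = 1 and h($0) = 0. By first-step analysis:
h($1) = 0.05·0 + 0.2·h($1) + 0.3·h($2) + 0.2·h($3) + 0.25·1
h($2) = 0.1·0 + 0.3·h($1) + 0.15·h($2) + 0.15·h($3) + 0.3·1
h($3) = 0.3·h($1) + 0.2·h($2) + 0.2·h($3) + 0.3·1
Solving: h($1) = 0.8371, h($2) = 0.8055, h($3) = 0.8903.
Starting from $3, the probability is 0.8903.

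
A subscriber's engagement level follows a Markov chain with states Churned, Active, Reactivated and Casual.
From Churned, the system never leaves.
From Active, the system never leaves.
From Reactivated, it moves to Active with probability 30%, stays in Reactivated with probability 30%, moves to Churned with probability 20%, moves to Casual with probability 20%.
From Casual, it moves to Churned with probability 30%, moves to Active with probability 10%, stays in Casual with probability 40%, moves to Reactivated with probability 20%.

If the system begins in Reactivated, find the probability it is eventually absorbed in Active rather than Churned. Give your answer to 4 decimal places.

0.5263

Let h(s) be the probability of absorption at Active starting from transient state s. Then h(Active) = 1 and h(Churned) = 0. By first-step analysis:
h(Reactivated) = 0.2·0 + 0.3·1 + 0.3·h(Reactivated) + 0.2·h(Casual)
h(Casual) = 0.3·0 + 0.1·1 + 0.2·h(Reactivated) + 0.4·h(Casual)
Solving: h(Reactivated) = 0.5263, h(Casual) = 0.3421.
Starting from Reactivated, the probability is 0.5263.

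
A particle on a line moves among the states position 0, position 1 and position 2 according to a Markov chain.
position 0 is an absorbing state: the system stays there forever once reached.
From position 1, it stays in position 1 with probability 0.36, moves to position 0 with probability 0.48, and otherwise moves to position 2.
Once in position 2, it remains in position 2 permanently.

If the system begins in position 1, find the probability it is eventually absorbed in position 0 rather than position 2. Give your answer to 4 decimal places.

0.7500

Let h(s) be the probability of absorption at position 0 starting from transient state s. Then h(position 0) = 1 and h(position 2) = 0. By first-step analysis:
h(position 1) = 0.48·1 + 0.36·h(position 1) + 0.16·0
Solving: h(position 1) = 0.7500.
Starting from position 1, the probability is 0.7500.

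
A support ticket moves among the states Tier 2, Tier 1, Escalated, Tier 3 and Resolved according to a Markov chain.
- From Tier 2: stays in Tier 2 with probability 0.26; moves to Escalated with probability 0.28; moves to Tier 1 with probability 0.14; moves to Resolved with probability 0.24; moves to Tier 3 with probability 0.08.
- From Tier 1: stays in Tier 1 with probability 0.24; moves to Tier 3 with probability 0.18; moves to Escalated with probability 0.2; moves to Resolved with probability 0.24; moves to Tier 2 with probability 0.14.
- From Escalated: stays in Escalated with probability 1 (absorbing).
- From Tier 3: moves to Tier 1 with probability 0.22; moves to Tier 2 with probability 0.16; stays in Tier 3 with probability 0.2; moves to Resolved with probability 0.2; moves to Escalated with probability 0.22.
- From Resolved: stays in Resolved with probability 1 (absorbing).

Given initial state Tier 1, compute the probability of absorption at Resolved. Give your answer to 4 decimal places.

0.5188

Let h(s) be the probability of absorption at Resolved starting from transient state s. Then h(Resolved) = 1 and h(Escalated) = 0. By first-step analysis:
h(Tier 2) = 0.26·h(Tier 2) + 0.14·h(Tier 1) + 0.28·0 + 0.08·h(Tier 3) + 0.24·1
h(Tier 1) = 0.14·h(Tier 2) + 0.24·h(Tier 1) + 0.2·0 + 0.18·h(Tier 3) + 0.24·1
h(Tier 3) = 0.16·h(Tier 2) + 0.22·h(Tier 1) + 0.22·0 + 0.2·h(Tier 3) + 0.2·1
Solving: h(Tier 2) = 0.4752, h(Tier 1) = 0.5188, h(Tier 3) = 0.4877.
Starting from Tier 1, the probability is 0.5188.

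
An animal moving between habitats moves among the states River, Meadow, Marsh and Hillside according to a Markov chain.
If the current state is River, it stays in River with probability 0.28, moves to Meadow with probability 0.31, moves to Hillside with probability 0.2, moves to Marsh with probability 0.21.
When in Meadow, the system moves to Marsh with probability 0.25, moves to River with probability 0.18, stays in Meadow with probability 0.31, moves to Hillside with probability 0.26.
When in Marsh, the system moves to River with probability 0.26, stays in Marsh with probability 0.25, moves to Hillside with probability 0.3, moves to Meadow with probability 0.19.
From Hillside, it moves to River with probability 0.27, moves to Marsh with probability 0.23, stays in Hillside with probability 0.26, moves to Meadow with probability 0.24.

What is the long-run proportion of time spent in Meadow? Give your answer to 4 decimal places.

Let the stationary distribution be π with π = πP and π_1 + π_2 + π_3 + π_4 = 1.
π_1 = 0.28·π_1 + 0.18·π_2 + 0.26·π_3 + 0.27·π_4
π_2 = 0.31·π_1 + 0.31·π_2 + 0.19·π_3 + 0.24·π_4
π_3 = 0.21·π_1 + 0.25·π_2 + 0.25·π_3 + 0.23·π_4
Solving with the normalization constraint gives π = (0.2464, 0.2640, 0.2351, 0.2546).
So the stationary probability of Meadow is 0.2640.

0.2640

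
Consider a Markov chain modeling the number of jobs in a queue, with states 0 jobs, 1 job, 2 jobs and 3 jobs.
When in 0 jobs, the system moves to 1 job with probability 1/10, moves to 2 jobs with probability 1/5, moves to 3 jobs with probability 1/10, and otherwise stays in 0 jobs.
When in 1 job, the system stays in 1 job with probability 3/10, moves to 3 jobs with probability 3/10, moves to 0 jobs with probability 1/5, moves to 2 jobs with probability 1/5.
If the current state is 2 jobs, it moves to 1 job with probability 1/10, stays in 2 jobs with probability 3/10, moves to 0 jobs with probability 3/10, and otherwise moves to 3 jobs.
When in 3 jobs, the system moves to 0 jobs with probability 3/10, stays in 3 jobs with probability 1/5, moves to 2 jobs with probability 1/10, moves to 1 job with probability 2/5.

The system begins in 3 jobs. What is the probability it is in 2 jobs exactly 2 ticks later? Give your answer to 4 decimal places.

Propagate the distribution vector 2 ticks from 3 jobs.
After 0 ticks: (0.0000, 0.0000, 0.0000, 1.0000)
After 1 tick: (0.3000, 0.4000, 0.1000, 0.2000)
After 2 ticks: (0.3500, 0.2400, 0.1900, 0.2200)
P(in 2 jobs after 2 ticks) = 0.1900

0.1900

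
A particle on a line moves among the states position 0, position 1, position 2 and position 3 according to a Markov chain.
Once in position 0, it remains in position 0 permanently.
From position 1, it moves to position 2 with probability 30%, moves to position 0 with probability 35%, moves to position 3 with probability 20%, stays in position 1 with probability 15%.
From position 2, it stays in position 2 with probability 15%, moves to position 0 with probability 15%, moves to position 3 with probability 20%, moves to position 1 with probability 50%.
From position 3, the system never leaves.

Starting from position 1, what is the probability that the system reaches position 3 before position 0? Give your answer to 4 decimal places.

Let h(s) be the probability of absorption at position 3 starting from transient state s. Then h(position 3) = 1 and h(position 0) = 0. By first-step analysis:
h(position 1) = 0.35·0 + 0.15·h(position 1) + 0.3·h(position 2) + 0.2·1
h(position 2) = 0.15·0 + 0.5·h(position 1) + 0.15·h(position 2) + 0.2·1
Solving: h(position 1) = 0.4017, h(position 2) = 0.4716.
Starting from position 1, the probability is 0.4017.

0.4017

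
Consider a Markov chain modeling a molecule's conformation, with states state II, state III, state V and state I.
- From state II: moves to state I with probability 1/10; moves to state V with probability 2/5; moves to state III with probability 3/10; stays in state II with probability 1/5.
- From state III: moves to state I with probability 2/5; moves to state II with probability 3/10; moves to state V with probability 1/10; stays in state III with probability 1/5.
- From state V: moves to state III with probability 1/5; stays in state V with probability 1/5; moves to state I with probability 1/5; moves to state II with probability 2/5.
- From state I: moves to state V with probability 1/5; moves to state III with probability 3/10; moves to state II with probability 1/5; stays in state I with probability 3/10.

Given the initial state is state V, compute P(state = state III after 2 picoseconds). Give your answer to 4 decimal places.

Propagate the distribution vector 2 picoseconds from state V.
After 0 picoseconds: (0.0000, 0.0000, 1.0000, 0.0000)
After 1 picosecond: (0.4000, 0.2000, 0.2000, 0.2000)
After 2 picoseconds: (0.2600, 0.2600, 0.2600, 0.2200)
P(in state III after 2 picoseconds) = 0.2600

0.2600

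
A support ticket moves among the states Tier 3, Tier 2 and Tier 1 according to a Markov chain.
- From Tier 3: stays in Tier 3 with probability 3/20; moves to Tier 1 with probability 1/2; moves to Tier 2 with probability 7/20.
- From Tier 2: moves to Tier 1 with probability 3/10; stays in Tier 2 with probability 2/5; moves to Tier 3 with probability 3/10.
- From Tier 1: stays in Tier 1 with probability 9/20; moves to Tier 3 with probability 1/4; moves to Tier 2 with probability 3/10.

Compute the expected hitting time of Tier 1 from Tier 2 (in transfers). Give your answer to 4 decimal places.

2.8395

Let t(s) be the expected number of transfers to first reach Tier 1 from state s, with t(Tier 1) = 0. Conditioning on the first transfer:
t(Tier 3) = 1 + 0.15·t(Tier 3) + 0.35·t(Tier 2)
t(Tier 2) = 1 + 0.3·t(Tier 3) + 0.4·t(Tier 2)
Solving: t(Tier 3) = 2.3457, t(Tier 2) = 2.8395.
Expected transfers from Tier 2 to Tier 1: 2.8395.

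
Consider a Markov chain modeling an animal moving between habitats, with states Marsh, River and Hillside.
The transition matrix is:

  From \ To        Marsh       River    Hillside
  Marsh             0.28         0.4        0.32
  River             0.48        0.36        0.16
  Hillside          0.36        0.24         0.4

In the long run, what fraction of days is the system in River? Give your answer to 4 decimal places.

Let the stationary distribution be π with π = πP and π_1 + π_2 + π_3 = 1.
π_1 = 0.28·π_1 + 0.48·π_2 + 0.36·π_3
π_2 = 0.4·π_1 + 0.36·π_2 + 0.24·π_3
Solving with the normalization constraint gives π = (0.3711, 0.3402, 0.2887).
So the stationary probability of River is 0.3402.

0.3402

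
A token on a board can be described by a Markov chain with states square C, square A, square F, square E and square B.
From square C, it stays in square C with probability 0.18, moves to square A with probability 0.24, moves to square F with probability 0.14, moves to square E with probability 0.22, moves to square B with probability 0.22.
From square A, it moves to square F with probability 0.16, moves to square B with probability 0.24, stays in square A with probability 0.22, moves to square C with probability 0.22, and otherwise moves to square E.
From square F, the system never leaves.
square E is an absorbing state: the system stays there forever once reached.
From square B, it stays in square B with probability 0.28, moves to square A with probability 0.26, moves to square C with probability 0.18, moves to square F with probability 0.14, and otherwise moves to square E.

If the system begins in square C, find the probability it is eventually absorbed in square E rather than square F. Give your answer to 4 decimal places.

0.5629

Let h(s) be the probability of absorption at square E starting from transient state s. Then h(square E) = 1 and h(square F) = 0. By first-step analysis:
h(square C) = 0.18·h(square C) + 0.24·h(square A) + 0.14·0 + 0.22·1 + 0.22·h(square B)
h(square A) = 0.22·h(square C) + 0.22·h(square A) + 0.16·0 + 0.16·1 + 0.24·h(square B)
h(square B) = 0.18·h(square C) + 0.26·h(square A) + 0.14·0 + 0.14·1 + 0.28·h(square B)
Solving: h(square C) = 0.5629, h(square A) = 0.5254, h(square B) = 0.5249.
Starting from square C, the probability is 0.5629.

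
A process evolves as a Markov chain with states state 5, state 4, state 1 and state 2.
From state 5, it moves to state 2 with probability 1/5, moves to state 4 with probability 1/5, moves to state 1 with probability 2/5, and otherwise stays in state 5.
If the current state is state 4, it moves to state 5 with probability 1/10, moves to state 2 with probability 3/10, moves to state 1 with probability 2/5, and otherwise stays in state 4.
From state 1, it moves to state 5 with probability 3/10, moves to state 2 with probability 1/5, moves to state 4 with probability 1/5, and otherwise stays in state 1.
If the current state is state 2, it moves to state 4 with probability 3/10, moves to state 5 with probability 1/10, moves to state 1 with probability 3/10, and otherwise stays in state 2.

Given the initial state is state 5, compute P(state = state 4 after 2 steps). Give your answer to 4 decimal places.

Propagate the distribution vector 2 steps from state 5.
After 0 steps: (1.0000, 0.0000, 0.0000, 0.0000)
After 1 step: (0.2000, 0.2000, 0.4000, 0.2000)
After 2 steps: (0.2000, 0.2200, 0.3400, 0.2400)
P(in state 4 after 2 steps) = 0.2200

0.2200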